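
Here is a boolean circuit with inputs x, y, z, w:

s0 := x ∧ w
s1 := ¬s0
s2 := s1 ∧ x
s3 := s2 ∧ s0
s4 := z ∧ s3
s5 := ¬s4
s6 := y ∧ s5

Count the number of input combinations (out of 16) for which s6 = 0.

s6 = y ∧ s5 must be 0, so at least one of y, s5 is 0.
Enumerating the 16 input combinations, 8 give s6 = 0 and 8 give s6 = 1.

8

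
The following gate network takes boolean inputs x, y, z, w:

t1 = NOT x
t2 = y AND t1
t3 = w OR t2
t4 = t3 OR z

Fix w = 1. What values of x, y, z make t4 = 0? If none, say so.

With w = 1 fixed, none of the 8 settings of x, y, z give t4 = 0.
For example, with x=1, y=0, z=1:
t1 = NOT x = NOT 1 = 0
t2 = y AND t1 = 0 AND 0 = 0
t3 = w OR t2 = 1 OR 0 = 1
t4 = t3 OR z = 1 OR 1 = 1
giving t4 = 1 ≠ 0.

no solution exists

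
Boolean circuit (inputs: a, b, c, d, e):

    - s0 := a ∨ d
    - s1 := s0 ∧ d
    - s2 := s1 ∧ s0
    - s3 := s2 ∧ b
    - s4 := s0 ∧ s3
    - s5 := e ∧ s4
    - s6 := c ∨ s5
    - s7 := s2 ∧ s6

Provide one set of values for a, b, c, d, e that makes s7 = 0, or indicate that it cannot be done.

Check with a=0 b=1 c=0 d=1 e=0:
s0 = a ∨ d = 0 ∨ 1 = 1
s1 = s0 ∧ d = 1 ∧ 1 = 1
s2 = s1 ∧ s0 = 1 ∧ 1 = 1
s3 = s2 ∧ b = 1 ∧ 1 = 1
s4 = s0 ∧ s3 = 1 ∧ 1 = 1
s5 = e ∧ s4 = 0 ∧ 1 = 0
s6 = c ∨ s5 = 0 ∨ 0 = 0
s7 = s2 ∧ s6 = 1 ∧ 0 = 0
So s7 = 0 as required.

a=0 b=1 c=0 d=1 e=0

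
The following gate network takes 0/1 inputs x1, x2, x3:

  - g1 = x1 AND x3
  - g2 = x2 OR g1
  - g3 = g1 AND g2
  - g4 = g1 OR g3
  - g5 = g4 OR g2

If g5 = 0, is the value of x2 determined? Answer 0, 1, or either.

g5 = g4 OR g2 must be 0, so both g4 = 0 and g2 = 0.
g4 = g1 OR g3 must be 0, so both g1 = 0 and g3 = 0.
Every assignment with g5 = 0 has x2 = 0; there are 3 such assignment(s).
  x1=0, x2=0, x3=0
  x1=0, x2=0, x3=1
  x1=1, x2=0, x3=0

0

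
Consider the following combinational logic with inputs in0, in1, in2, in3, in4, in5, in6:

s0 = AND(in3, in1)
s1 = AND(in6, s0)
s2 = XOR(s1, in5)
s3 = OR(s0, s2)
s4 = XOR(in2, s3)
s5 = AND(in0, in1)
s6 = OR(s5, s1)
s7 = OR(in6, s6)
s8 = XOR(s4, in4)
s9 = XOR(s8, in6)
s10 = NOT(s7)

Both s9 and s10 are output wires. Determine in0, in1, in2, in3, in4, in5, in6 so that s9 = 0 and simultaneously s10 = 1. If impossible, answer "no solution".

Check with in0=0, in1=0, in2=1, in3=1, in4=0, in5=1, in6=0:
s0 = AND(in3, in1) = AND(1, 0) = 0
s1 = AND(in6, s0) = AND(0, 0) = 0
s2 = XOR(s1, in5) = XOR(0, 1) = 1
s3 = OR(s0, s2) = OR(0, 1) = 1
s4 = XOR(in2, s3) = XOR(1, 1) = 0
s5 = AND(in0, in1) = AND(0, 0) = 0
s6 = OR(s5, s1) = OR(0, 0) = 0
s7 = OR(in6, s6) = OR(0, 0) = 0
s8 = XOR(s4, in4) = XOR(0, 0) = 0
s9 = XOR(s8, in6) = XOR(0, 0) = 0
s10 = NOT(s7) = NOT 0 = 1
So s9 = 0 and s10 = 1.

in0=0, in1=0, in2=1, in3=1, in4=0, in5=1, in6=0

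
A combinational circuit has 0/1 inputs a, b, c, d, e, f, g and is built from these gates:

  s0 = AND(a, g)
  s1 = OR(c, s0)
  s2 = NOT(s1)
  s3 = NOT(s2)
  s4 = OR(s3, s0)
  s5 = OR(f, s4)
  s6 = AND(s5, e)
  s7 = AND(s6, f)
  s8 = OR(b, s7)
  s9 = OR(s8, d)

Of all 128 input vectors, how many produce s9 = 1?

s9 = OR(s8, d) must be 1, so at least one of s8, d is 1.
Enumerating the 128 input combinations, 104 give s9 = 1 and 24 give s9 = 0.

104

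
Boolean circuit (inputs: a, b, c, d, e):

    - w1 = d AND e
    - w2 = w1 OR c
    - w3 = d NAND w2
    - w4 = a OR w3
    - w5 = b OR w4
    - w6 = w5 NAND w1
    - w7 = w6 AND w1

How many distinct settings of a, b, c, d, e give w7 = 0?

w7 = w6 AND w1 must be 0, so at least one of w6, w1 is 0.
Enumerating the 32 input combinations, 30 give w7 = 0 and 2 give w7 = 1.

30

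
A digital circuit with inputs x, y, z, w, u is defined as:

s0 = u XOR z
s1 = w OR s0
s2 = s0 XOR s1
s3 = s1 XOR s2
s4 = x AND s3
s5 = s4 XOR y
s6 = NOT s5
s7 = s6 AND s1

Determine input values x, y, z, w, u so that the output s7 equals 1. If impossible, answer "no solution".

x=0 y=0 z=1 w=1 u=1

s7 = s6 AND s1 must be 1, so both s6 = 1 and s1 = 1.
Check with x=0 y=0 z=1 w=1 u=1:
s0 = u XOR z = 1 XOR 1 = 0
s1 = w OR s0 = 1 OR 0 = 1
s2 = s0 XOR s1 = 0 XOR 1 = 1
s3 = s1 XOR s2 = 1 XOR 1 = 0
s4 = x AND s3 = 0 AND 0 = 0
s5 = s4 XOR y = 0 XOR 0 = 0
s6 = NOT s5 = NOT 0 = 1
s7 = s6 AND s1 = 1 AND 1 = 1
So s7 = 1 as required.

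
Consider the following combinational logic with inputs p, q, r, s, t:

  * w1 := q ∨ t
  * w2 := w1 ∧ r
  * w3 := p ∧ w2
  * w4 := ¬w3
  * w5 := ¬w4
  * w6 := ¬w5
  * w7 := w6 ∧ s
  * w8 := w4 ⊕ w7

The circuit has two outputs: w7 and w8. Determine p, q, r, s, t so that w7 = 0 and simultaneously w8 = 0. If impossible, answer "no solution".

Check with p=1 q=1 r=1 s=0 t=1:
w1 = q ∨ t = 1 ∨ 1 = 1
w2 = w1 ∧ r = 1 ∧ 1 = 1
w3 = p ∧ w2 = 1 ∧ 1 = 1
w4 = ¬w3 = ¬1 = 0
w5 = ¬w4 = ¬0 = 1
w6 = ¬w5 = ¬1 = 0
w7 = w6 ∧ s = 0 ∧ 0 = 0
w8 = w4 ⊕ w7 = 0 ⊕ 0 = 0
So w7 = 0 and w8 = 0.

p=1 q=1 r=1 s=0 t=1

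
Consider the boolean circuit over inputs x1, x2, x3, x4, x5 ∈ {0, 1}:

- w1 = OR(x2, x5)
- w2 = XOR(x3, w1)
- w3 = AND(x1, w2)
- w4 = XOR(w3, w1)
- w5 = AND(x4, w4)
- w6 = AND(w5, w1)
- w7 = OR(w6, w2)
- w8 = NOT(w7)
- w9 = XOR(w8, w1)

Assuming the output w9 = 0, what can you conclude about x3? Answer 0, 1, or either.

1

w9 = XOR(w8, w1) must be 0, so w8 and w1 are equal.
Every assignment with w9 = 0 has x3 = 1; there are 10 such assignment(s).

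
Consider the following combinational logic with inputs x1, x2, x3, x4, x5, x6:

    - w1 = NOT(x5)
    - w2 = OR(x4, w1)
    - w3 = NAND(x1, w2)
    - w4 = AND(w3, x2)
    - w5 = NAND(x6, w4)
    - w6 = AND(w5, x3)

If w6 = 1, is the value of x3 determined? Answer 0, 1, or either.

1

w6 = AND(w5, x3) must be 1, so both w5 = 1 and x3 = 1.
w5 = NAND(x6, w4) must be 1, so at least one of x6, w4 is 0.
Every assignment with w6 = 1 has x3 = 1; there are 27 such assignment(s).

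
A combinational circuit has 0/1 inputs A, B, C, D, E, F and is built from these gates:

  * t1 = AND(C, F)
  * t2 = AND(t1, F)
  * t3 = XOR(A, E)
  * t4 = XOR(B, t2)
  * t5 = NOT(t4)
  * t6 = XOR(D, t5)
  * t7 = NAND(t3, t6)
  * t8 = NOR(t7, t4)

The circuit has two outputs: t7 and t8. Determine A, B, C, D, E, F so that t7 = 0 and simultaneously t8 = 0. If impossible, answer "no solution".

A=1 B=1 C=0 D=1 E=0 F=1

Check with A=1 B=1 C=0 D=1 E=0 F=1:
t1 = AND(C, F) = AND(0, 1) = 0
t2 = AND(t1, F) = AND(0, 1) = 0
t3 = XOR(A, E) = XOR(1, 0) = 1
t4 = XOR(B, t2) = XOR(1, 0) = 1
t5 = NOT(t4) = NOT 1 = 0
t6 = XOR(D, t5) = XOR(1, 0) = 1
t7 = NAND(t3, t6) = NAND(1, 1) = 0
t8 = NOR(t7, t4) = NOR(0, 1) = 0
So t7 = 0 and t8 = 0.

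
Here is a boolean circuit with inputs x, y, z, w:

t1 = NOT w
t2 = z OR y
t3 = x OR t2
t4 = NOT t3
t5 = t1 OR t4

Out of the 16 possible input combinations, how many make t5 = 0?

t5 = t1 OR t4 must be 0, so both t1 = 0 and t4 = 0.
t1 = NOT w must be 0, so w = 1.
t4 = NOT t3 must be 0, so t3 = 1.
Enumerating the 16 input combinations, 7 give t5 = 0 and 9 give t5 = 1.

7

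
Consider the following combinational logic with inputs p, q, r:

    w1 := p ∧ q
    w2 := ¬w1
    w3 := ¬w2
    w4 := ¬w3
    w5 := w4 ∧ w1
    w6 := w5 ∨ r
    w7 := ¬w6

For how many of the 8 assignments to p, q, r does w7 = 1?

w7 = ¬w6 must be 1, so w6 = 0.
w6 = w5 ∨ r must be 0, so both w5 = 0 and r = 0.
w5 = w4 ∧ w1 must be 0, so at least one of w4, w1 is 0.
Enumerating the 8 input combinations, 4 give w7 = 1 and 4 give w7 = 0.

4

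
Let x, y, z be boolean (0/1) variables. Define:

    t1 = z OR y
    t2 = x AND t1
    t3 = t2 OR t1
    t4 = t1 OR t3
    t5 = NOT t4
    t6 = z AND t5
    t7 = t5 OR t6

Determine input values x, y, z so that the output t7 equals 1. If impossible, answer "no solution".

x=0 y=0 z=0

Check with x=0 y=0 z=0:
t1 = z OR y = 0 OR 0 = 0
t2 = x AND t1 = 0 AND 0 = 0
t3 = t2 OR t1 = 0 OR 0 = 0
t4 = t1 OR t3 = 0 OR 0 = 0
t5 = NOT t4 = NOT 0 = 1
t6 = z AND t5 = 0 AND 1 = 0
t7 = t5 OR t6 = 1 OR 0 = 1
So t7 = 1 as required.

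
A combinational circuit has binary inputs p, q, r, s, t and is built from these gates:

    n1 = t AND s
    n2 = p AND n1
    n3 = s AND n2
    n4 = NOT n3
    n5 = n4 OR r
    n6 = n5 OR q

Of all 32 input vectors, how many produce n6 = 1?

n6 = n5 OR q must be 1, so at least one of n5, q is 1.
Enumerating the 32 input combinations, 31 give n6 = 1 and 1 give n6 = 0.

31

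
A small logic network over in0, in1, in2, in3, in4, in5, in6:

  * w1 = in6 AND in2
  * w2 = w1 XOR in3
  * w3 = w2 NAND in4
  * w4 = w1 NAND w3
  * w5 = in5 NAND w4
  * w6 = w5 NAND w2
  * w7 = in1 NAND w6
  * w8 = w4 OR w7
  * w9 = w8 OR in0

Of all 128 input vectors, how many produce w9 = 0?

4

w9 = w8 OR in0 must be 0, so both w8 = 0 and in0 = 0.
Satisfying assignments:
  in0=0, in1=1, in2=1, in3=1, in4=0, in5=0, in6=1
  in0=0, in1=1, in2=1, in3=1, in4=0, in5=1, in6=1
  in0=0, in1=1, in2=1, in3=1, in4=1, in5=0, in6=1
  in0=0, in1=1, in2=1, in3=1, in4=1, in5=1, in6=1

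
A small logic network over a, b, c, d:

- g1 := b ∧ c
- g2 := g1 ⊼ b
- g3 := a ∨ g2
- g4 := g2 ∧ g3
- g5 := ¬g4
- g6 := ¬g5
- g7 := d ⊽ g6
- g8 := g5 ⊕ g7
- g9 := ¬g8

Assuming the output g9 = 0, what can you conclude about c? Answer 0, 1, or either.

g9 = ¬g8 must be 0, so g8 = 1.
g8 = g5 ⊕ g7 must be 1, so g5 and g7 differ.
Every assignment with g9 = 0 has c = 1; there are 2 such assignment(s).
  a=0, b=1, c=1, d=1
  a=1, b=1, c=1, d=1

1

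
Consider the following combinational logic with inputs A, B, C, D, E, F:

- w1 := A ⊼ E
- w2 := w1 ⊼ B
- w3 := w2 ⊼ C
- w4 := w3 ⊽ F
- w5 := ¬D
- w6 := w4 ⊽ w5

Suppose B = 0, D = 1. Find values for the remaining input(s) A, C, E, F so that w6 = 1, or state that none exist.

A=0, C=1, E=1, F=1

w6 = w4 ⊽ w5 must be 1, so both w4 = 0 and w5 = 0.
w4 = w3 ⊽ F must be 0, so at least one of w3, F is 1.
Check with B = 0, D = 1 and A=0, C=1, E=1, F=1:
w1 = A ⊼ E = 0 ⊼ 1 = 1
w2 = w1 ⊼ B = 1 ⊼ 0 = 1
w3 = w2 ⊼ C = 1 ⊼ 1 = 0
w4 = w3 ⊽ F = 0 ⊽ 1 = 0
w5 = ¬D = ¬1 = 0
w6 = w4 ⊽ w5 = 0 ⊽ 0 = 1
So w6 = 1.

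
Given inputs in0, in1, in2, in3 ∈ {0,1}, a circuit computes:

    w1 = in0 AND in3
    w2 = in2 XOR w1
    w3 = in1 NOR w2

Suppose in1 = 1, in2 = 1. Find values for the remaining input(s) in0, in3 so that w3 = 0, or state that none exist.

in0=0, in3=1

Check with in1 = 1, in2 = 1 and in0=0, in3=1:
w1 = in0 AND in3 = 0 AND 1 = 0
w2 = in2 XOR w1 = 1 XOR 0 = 1
w3 = in1 NOR w2 = 1 NOR 1 = 0
So w3 = 0.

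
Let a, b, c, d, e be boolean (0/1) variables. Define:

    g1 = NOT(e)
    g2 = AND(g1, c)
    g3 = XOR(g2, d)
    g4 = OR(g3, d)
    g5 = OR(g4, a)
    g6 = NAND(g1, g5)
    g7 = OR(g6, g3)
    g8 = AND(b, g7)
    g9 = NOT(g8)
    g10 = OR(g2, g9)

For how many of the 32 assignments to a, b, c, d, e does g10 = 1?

g10 = OR(g2, g9) must be 1, so at least one of g2, g9 is 1.
Enumerating the 32 input combinations, 21 give g10 = 1 and 11 give g10 = 0.

21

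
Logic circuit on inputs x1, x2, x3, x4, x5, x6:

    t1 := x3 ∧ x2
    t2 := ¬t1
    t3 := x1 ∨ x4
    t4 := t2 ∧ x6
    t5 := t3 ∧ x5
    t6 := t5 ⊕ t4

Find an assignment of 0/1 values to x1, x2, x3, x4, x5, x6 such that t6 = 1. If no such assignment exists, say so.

t6 = t5 ⊕ t4 must be 1, so t5 and t4 differ.
Check with x1=0, x2=1, x3=0, x4=1, x5=1, x6=0:
t1 = x3 ∧ x2 = 0 ∧ 1 = 0
t2 = ¬t1 = ¬0 = 1
t3 = x1 ∨ x4 = 0 ∨ 1 = 1
t4 = t2 ∧ x6 = 1 ∧ 0 = 0
t5 = t3 ∧ x5 = 1 ∧ 1 = 1
t6 = t5 ⊕ t4 = 1 ⊕ 0 = 1
So t6 = 1 as required.

x1=0, x2=1, x3=0, x4=1, x5=1, x6=0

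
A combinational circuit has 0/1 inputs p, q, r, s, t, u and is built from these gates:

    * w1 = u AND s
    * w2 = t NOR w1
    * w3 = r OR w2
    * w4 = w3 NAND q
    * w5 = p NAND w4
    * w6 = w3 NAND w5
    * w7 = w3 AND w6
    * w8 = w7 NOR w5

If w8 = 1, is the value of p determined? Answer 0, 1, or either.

w8 = w7 NOR w5 must be 1, so both w7 = 0 and w5 = 0.
w7 = w3 AND w6 must be 0, so at least one of w3, w6 is 0.
w5 = p NAND w4 must be 0, so both p = 1 and w4 = 1.
Every assignment with w8 = 1 has p = 1; there are 10 such assignment(s).

1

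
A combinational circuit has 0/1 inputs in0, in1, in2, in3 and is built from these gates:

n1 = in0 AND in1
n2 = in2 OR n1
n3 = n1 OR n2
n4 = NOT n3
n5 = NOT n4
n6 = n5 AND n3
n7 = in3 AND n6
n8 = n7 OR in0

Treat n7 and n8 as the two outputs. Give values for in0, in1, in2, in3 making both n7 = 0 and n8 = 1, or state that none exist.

in0=1, in1=0, in2=0, in3=0

Check with in0=1, in1=0, in2=0, in3=0:
n1 = in0 AND in1 = 1 AND 0 = 0
n2 = in2 OR n1 = 0 OR 0 = 0
n3 = n1 OR n2 = 0 OR 0 = 0
n4 = NOT n3 = NOT 0 = 1
n5 = NOT n4 = NOT 1 = 0
n6 = n5 AND n3 = 0 AND 0 = 0
n7 = in3 AND n6 = 0 AND 0 = 0
n8 = n7 OR in0 = 0 OR 1 = 1
So n7 = 0 and n8 = 1.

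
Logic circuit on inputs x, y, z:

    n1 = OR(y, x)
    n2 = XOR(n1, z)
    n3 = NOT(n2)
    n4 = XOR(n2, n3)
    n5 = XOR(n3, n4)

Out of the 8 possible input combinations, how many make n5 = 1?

4

n5 = XOR(n3, n4) must be 1, so n3 and n4 differ.
Satisfying assignments:
  x=0, y=0, z=1
  x=0, y=1, z=0
  x=1, y=0, z=0
  x=1, y=1, z=0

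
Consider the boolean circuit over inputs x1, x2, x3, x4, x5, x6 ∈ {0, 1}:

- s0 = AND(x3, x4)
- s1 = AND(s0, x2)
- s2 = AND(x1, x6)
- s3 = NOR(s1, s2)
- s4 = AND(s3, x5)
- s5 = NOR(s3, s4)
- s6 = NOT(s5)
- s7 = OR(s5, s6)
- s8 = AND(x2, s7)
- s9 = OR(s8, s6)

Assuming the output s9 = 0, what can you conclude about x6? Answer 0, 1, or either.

s9 = OR(s8, s6) must be 0, so both s8 = 0 and s6 = 0.
Every assignment with s9 = 0 has x6 = 1; there are 8 such assignment(s).

1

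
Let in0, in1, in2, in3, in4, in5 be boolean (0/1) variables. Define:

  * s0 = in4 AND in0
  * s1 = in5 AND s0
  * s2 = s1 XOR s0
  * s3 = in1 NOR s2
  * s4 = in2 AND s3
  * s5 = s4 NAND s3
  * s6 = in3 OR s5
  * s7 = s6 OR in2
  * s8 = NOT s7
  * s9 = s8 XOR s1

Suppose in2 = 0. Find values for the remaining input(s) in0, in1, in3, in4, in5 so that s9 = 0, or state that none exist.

in0=0, in1=0, in3=1, in4=0, in5=1

Check with in2 = 0 and in0=0, in1=0, in3=1, in4=0, in5=1:
s0 = in4 AND in0 = 0 AND 0 = 0
s1 = in5 AND s0 = 1 AND 0 = 0
s2 = s1 XOR s0 = 0 XOR 0 = 0
s3 = in1 NOR s2 = 0 NOR 0 = 1
s4 = in2 AND s3 = 0 AND 1 = 0
s5 = s4 NAND s3 = 0 NAND 1 = 1
s6 = in3 OR s5 = 1 OR 1 = 1
s7 = s6 OR in2 = 1 OR 0 = 1
s8 = NOT s7 = NOT 1 = 0
s9 = s8 XOR s1 = 0 XOR 0 = 0
So s9 = 0.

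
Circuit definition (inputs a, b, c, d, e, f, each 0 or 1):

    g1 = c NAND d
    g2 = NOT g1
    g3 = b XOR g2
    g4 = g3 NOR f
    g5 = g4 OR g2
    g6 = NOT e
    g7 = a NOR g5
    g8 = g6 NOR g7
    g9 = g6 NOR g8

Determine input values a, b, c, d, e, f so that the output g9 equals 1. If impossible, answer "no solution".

a=0, b=0, c=1, d=0, e=1, f=1

g9 = g6 NOR g8 must be 1, so both g6 = 0 and g8 = 0.
Check with a=0, b=0, c=1, d=0, e=1, f=1:
g1 = c NAND d = 1 NAND 0 = 1
g2 = NOT g1 = NOT 1 = 0
g3 = b XOR g2 = 0 XOR 0 = 0
g4 = g3 NOR f = 0 NOR 1 = 0
g5 = g4 OR g2 = 0 OR 0 = 0
g6 = NOT e = NOT 1 = 0
g7 = a NOR g5 = 0 NOR 0 = 1
g8 = g6 NOR g7 = 0 NOR 1 = 0
g9 = g6 NOR g8 = 0 NOR 0 = 1
So g9 = 1 as required.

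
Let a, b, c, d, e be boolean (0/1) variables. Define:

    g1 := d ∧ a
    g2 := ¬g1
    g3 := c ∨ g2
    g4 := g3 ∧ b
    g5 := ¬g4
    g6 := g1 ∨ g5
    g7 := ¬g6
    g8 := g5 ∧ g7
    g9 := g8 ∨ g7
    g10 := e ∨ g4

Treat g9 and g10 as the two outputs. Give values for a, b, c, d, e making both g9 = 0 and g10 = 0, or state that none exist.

a=0, b=0, c=0, d=1, e=0

Check with a=0, b=0, c=0, d=1, e=0:
g1 = d ∧ a = 1 ∧ 0 = 0
g2 = ¬g1 = ¬0 = 1
g3 = c ∨ g2 = 0 ∨ 1 = 1
g4 = g3 ∧ b = 1 ∧ 0 = 0
g5 = ¬g4 = ¬0 = 1
g6 = g1 ∨ g5 = 0 ∨ 1 = 1
g7 = ¬g6 = ¬1 = 0
g8 = g5 ∧ g7 = 1 ∧ 0 = 0
g9 = g8 ∨ g7 = 0 ∨ 0 = 0
g10 = e ∨ g4 = 0 ∨ 0 = 0
So g9 = 0 and g10 = 0.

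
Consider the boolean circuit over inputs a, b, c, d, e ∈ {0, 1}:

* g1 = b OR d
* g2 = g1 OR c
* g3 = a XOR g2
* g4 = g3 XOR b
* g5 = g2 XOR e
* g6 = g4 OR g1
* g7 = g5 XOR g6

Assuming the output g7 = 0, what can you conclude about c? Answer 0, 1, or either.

either

Both values of c occur among assignments with g7 = 0:
  c=0: a=0, b=0, c=0, d=0, e=0
  c=1: a=0, b=0, c=1, d=0, e=0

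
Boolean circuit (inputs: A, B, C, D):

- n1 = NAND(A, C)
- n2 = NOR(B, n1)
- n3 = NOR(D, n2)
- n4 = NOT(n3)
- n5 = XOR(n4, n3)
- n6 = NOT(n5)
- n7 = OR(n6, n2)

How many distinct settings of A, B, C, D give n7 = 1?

n7 = OR(n6, n2) must be 1, so at least one of n6, n2 is 1.
Enumerating the 16 input combinations, 2 give n7 = 1 and 14 give n7 = 0.

2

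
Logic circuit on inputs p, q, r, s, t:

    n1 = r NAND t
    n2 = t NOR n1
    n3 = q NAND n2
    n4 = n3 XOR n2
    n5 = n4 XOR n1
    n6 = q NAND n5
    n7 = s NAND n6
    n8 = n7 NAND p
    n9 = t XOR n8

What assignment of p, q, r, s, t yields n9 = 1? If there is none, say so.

p=1, q=0, r=1, s=0, t=1

n9 = t XOR n8 must be 1, so t and n8 differ.
Check with p=1, q=0, r=1, s=0, t=1:
n1 = r NAND t = 1 NAND 1 = 0
n2 = t NOR n1 = 1 NOR 0 = 0
n3 = q NAND n2 = 0 NAND 0 = 1
n4 = n3 XOR n2 = 1 XOR 0 = 1
n5 = n4 XOR n1 = 1 XOR 0 = 1
n6 = q NAND n5 = 0 NAND 1 = 1
n7 = s NAND n6 = 0 NAND 1 = 1
n8 = n7 NAND p = 1 NAND 1 = 0
n9 = t XOR n8 = 1 XOR 0 = 1
So n9 = 1 as required.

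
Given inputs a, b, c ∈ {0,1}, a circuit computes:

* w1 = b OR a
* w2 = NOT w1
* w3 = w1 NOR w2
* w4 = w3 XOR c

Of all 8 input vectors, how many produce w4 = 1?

4

w4 = w3 XOR c must be 1, so w3 and c differ.
Satisfying assignments:
  a=0, b=0, c=1
  a=0, b=1, c=1
  a=1, b=0, c=1
  a=1, b=1, c=1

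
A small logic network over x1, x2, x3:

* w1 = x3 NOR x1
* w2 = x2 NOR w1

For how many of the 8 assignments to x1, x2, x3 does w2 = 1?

w2 = x2 NOR w1 must be 1, so both x2 = 0 and w1 = 0.
Enumerating the 8 input combinations, 3 give w2 = 1 and 5 give w2 = 0.

3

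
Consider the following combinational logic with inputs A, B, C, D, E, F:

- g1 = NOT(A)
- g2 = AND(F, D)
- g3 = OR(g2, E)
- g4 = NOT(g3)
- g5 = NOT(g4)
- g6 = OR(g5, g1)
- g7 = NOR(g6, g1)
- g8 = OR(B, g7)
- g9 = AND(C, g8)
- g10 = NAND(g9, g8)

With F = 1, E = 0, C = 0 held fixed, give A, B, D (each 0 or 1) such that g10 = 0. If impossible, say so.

With F = 1, E = 0, C = 0 fixed, none of the 8 settings of A, B, D give g10 = 0.
For example, with A=1, B=0, D=1:
g1 = NOT(A) = NOT 1 = 0
g2 = AND(F, D) = AND(1, 1) = 1
g3 = OR(g2, E) = OR(1, 0) = 1
g4 = NOT(g3) = NOT 1 = 0
g5 = NOT(g4) = NOT 0 = 1
g6 = OR(g5, g1) = OR(1, 0) = 1
g7 = NOR(g6, g1) = NOR(1, 0) = 0
g8 = OR(B, g7) = OR(0, 0) = 0
g9 = AND(C, g8) = AND(0, 0) = 0
g10 = NAND(g9, g8) = NAND(0, 0) = 1
giving g10 = 1 ≠ 0.

no solution exists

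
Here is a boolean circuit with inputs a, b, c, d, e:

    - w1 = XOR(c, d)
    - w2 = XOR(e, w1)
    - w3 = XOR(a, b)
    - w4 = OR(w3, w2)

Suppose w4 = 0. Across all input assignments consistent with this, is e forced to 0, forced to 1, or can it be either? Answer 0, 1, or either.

either

Both values of e occur among assignments with w4 = 0:
  e=0: a=0, b=0, c=0, d=0, e=0
  e=1: a=0, b=0, c=0, d=1, e=1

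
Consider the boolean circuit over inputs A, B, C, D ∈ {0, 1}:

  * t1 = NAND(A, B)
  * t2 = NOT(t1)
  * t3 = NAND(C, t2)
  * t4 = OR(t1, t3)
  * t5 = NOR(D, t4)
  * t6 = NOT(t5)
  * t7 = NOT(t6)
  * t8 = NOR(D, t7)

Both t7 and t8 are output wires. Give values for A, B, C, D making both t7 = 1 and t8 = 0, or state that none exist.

A=1, B=1, C=1, D=0

Check with A=1, B=1, C=1, D=0:
t1 = NAND(A, B) = NAND(1, 1) = 0
t2 = NOT(t1) = NOT 0 = 1
t3 = NAND(C, t2) = NAND(1, 1) = 0
t4 = OR(t1, t3) = OR(0, 0) = 0
t5 = NOR(D, t4) = NOR(0, 0) = 1
t6 = NOT(t5) = NOT 1 = 0
t7 = NOT(t6) = NOT 0 = 1
t8 = NOR(D, t7) = NOR(0, 1) = 0
So t7 = 1 and t8 = 0.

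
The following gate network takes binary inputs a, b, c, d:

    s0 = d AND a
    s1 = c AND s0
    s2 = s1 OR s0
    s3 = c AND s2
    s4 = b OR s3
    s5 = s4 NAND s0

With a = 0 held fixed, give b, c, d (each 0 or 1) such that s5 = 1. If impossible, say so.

b=0 c=1 d=0

Check with a = 0 and b=0, c=1, d=0:
s0 = d AND a = 0 AND 0 = 0
s1 = c AND s0 = 1 AND 0 = 0
s2 = s1 OR s0 = 0 OR 0 = 0
s3 = c AND s2 = 1 AND 0 = 0
s4 = b OR s3 = 0 OR 0 = 0
s5 = s4 NAND s0 = 0 NAND 0 = 1
So s5 = 1.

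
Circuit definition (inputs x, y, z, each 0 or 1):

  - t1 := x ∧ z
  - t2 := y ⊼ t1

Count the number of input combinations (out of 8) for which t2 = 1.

7

t2 = y ⊼ t1 must be 1, so at least one of y, t1 is 0.
Enumerating the 8 input combinations, 7 give t2 = 1 and 1 give t2 = 0.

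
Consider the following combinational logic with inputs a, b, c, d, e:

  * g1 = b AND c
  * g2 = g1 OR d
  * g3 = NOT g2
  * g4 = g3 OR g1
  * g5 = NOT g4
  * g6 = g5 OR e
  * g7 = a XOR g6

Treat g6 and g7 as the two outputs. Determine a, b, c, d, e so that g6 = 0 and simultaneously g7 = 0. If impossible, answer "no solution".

a=0, b=0, c=0, d=0, e=0

Check with a=0, b=0, c=0, d=0, e=0:
g1 = b AND c = 0 AND 0 = 0
g2 = g1 OR d = 0 OR 0 = 0
g3 = NOT g2 = NOT 0 = 1
g4 = g3 OR g1 = 1 OR 0 = 1
g5 = NOT g4 = NOT 1 = 0
g6 = g5 OR e = 0 OR 0 = 0
g7 = a XOR g6 = 0 XOR 0 = 0
So g6 = 0 and g7 = 0.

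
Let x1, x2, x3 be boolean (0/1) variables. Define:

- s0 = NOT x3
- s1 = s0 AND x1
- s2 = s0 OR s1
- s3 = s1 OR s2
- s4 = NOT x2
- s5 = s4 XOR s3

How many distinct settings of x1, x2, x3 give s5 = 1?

4

s5 = s4 XOR s3 must be 1, so s4 and s3 differ.
Satisfying assignments:
  x1=0, x2=0, x3=1
  x1=0, x2=1, x3=0
  x1=1, x2=0, x3=1
  x1=1, x2=1, x3=0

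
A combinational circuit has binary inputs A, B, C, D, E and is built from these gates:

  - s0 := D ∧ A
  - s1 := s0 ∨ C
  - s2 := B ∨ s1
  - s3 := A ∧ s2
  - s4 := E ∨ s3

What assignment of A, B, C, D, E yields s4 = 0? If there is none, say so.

s4 = E ∨ s3 must be 0, so both E = 0 and s3 = 0.
s3 = A ∧ s2 must be 0, so at least one of A, s2 is 0.
Check with A=0 B=0 C=1 D=1 E=0:
s0 = D ∧ A = 1 ∧ 0 = 0
s1 = s0 ∨ C = 0 ∨ 1 = 1
s2 = B ∨ s1 = 0 ∨ 1 = 1
s3 = A ∧ s2 = 0 ∧ 1 = 0
s4 = E ∨ s3 = 0 ∨ 0 = 0
So s4 = 0 as required.

A=0 B=0 C=1 D=1 E=0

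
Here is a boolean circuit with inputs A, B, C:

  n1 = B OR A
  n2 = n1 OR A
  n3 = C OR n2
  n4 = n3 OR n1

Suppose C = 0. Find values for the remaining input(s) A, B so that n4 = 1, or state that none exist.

A=1, B=1

n4 = n3 OR n1 must be 1, so at least one of n3, n1 is 1.
Check with C = 0 and A=1, B=1:
n1 = B OR A = 1 OR 1 = 1
n2 = n1 OR A = 1 OR 1 = 1
n3 = C OR n2 = 0 OR 1 = 1
n4 = n3 OR n1 = 1 OR 1 = 1
So n4 = 1.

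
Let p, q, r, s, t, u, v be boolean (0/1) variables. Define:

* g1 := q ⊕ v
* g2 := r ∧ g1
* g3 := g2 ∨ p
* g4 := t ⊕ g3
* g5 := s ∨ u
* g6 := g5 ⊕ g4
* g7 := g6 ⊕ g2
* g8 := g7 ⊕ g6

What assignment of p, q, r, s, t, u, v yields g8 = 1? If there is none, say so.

p=1, q=0, r=1, s=0, t=1, u=0, v=1

Check with p=1, q=0, r=1, s=0, t=1, u=0, v=1:
g1 = q ⊕ v = 0 ⊕ 1 = 1
g2 = r ∧ g1 = 1 ∧ 1 = 1
g3 = g2 ∨ p = 1 ∨ 1 = 1
g4 = t ⊕ g3 = 1 ⊕ 1 = 0
g5 = s ∨ u = 0 ∨ 0 = 0
g6 = g5 ⊕ g4 = 0 ⊕ 0 = 0
g7 = g6 ⊕ g2 = 0 ⊕ 1 = 1
g8 = g7 ⊕ g6 = 1 ⊕ 0 = 1
So g8 = 1 as required.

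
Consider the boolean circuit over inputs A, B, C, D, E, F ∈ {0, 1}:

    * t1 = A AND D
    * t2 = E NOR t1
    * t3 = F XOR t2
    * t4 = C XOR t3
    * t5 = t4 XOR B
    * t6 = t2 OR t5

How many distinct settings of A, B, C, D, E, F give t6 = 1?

t6 = t2 OR t5 must be 1, so at least one of t2, t5 is 1.
Enumerating the 64 input combinations, 44 give t6 = 1 and 20 give t6 = 0.

44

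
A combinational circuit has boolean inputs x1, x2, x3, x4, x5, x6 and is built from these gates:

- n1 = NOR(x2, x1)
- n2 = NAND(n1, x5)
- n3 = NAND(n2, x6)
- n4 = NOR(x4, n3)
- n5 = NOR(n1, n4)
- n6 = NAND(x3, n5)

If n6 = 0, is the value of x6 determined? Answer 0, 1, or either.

either

Both values of x6 occur among assignments with n6 = 0:
  x6=0: x1=0, x2=1, x3=1, x4=0, x5=0, x6=0
  x6=1: x1=0, x2=1, x3=1, x4=1, x5=0, x6=1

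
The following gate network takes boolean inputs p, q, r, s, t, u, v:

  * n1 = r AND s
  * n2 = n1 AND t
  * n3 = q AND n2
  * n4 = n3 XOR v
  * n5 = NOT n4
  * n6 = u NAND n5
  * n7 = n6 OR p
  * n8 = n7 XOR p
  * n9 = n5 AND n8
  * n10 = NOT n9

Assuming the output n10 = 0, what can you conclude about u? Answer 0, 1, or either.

0

n10 = NOT n9 must be 0, so n9 = 1.
n9 = n5 AND n8 must be 1, so both n5 = 1 and n8 = 1.
Every assignment with n10 = 0 has u = 0; there are 16 such assignment(s).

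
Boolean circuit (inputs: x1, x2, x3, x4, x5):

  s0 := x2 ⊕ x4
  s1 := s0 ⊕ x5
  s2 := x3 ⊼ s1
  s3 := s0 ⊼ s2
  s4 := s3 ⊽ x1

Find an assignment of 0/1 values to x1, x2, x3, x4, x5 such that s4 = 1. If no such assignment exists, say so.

x1=0, x2=0, x3=0, x4=1, x5=1

Check with x1=0, x2=0, x3=0, x4=1, x5=1:
s0 = x2 ⊕ x4 = 0 ⊕ 1 = 1
s1 = s0 ⊕ x5 = 1 ⊕ 1 = 0
s2 = x3 ⊼ s1 = 0 ⊼ 0 = 1
s3 = s0 ⊼ s2 = 1 ⊼ 1 = 0
s4 = s3 ⊽ x1 = 0 ⊽ 0 = 1
So s4 = 1 as required.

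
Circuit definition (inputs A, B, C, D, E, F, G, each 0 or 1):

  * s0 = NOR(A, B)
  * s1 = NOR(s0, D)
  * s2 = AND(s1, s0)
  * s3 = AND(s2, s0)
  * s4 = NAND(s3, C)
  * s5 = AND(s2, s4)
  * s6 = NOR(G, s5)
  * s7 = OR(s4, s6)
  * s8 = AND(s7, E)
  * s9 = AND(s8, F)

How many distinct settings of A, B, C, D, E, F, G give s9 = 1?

32

s9 = AND(s8, F) must be 1, so both s8 = 1 and F = 1.
s8 = AND(s7, E) must be 1, so both s7 = 1 and E = 1.
s7 = OR(s4, s6) must be 1, so at least one of s4, s6 is 1.
Enumerating the 128 input combinations, 32 give s9 = 1 and 96 give s9 = 0.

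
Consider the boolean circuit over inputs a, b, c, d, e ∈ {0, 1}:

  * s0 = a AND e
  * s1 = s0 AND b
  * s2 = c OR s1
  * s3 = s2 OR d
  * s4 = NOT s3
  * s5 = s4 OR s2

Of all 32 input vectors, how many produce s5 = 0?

s5 = s4 OR s2 must be 0, so both s4 = 0 and s2 = 0.
s4 = NOT s3 must be 0, so s3 = 1.
s2 = c OR s1 must be 0, so both c = 0 and s1 = 0.
Enumerating the 32 input combinations, 7 give s5 = 0 and 25 give s5 = 1.

7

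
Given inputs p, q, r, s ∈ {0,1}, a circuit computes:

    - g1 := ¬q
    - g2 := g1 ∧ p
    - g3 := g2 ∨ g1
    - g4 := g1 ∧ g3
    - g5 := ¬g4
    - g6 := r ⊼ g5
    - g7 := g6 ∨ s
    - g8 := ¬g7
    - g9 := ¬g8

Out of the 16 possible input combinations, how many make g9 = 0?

g9 = ¬g8 must be 0, so g8 = 1.
g8 = ¬g7 must be 1, so g7 = 0.
g7 = g6 ∨ s must be 0, so both g6 = 0 and s = 0.
Satisfying assignments:
  p=0, q=1, r=1, s=0
  p=1, q=1, r=1, s=0

2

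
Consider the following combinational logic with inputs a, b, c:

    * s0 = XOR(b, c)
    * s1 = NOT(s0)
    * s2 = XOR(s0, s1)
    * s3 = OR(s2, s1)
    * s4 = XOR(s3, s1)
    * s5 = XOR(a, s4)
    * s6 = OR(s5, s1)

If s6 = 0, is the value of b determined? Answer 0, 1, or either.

Both values of b occur among assignments with s6 = 0:
  b=0: a=1, b=0, c=1
  b=1: a=1, b=1, c=0

either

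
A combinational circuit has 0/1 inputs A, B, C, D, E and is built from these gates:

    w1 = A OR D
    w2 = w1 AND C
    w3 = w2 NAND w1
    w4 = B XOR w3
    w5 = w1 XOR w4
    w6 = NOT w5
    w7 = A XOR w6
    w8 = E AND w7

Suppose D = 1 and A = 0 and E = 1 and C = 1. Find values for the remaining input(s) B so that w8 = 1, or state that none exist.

w8 = E AND w7 must be 1, so both E = 1 and w7 = 1.
w7 = A XOR w6 must be 1, so A and w6 differ.
Check with D = 1 and A = 0 and E = 1 and C = 1 and B=1:
w1 = A OR D = 0 OR 1 = 1
w2 = w1 AND C = 1 AND 1 = 1
w3 = w2 NAND w1 = 1 NAND 1 = 0
w4 = B XOR w3 = 1 XOR 0 = 1
w5 = w1 XOR w4 = 1 XOR 1 = 0
w6 = NOT w5 = NOT 0 = 1
w7 = A XOR w6 = 0 XOR 1 = 1
w8 = E AND w7 = 1 AND 1 = 1
So w8 = 1.

B=1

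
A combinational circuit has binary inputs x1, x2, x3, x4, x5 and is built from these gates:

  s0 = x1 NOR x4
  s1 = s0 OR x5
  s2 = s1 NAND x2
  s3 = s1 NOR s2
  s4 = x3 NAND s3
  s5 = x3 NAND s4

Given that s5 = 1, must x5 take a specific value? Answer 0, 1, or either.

either

Both values of x5 occur among assignments with s5 = 1:
  x5=0: x1=0, x2=0, x3=0, x4=0, x5=0
  x5=1: x1=0, x2=0, x3=0, x4=0, x5=1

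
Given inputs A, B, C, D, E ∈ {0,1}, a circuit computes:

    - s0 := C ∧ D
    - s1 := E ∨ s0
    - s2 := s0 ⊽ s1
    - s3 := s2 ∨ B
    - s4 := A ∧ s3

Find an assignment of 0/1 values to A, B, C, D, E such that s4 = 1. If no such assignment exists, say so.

s4 = A ∧ s3 must be 1, so both A = 1 and s3 = 1.
Check with A=1, B=1, C=0, D=0, E=0:
s0 = C ∧ D = 0 ∧ 0 = 0
s1 = E ∨ s0 = 0 ∨ 0 = 0
s2 = s0 ⊽ s1 = 0 ⊽ 0 = 1
s3 = s2 ∨ B = 1 ∨ 1 = 1
s4 = A ∧ s3 = 1 ∧ 1 = 1
So s4 = 1 as required.

A=1, B=1, C=0, D=0, E=0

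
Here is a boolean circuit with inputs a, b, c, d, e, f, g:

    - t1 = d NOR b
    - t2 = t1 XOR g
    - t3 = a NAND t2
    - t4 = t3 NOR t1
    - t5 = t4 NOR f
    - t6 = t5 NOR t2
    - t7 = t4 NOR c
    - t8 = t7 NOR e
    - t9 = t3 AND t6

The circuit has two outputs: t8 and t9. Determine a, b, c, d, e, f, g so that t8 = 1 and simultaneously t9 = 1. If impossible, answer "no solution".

a=0 b=1 c=1 d=1 e=0 f=1 g=0

Check with a=0 b=1 c=1 d=1 e=0 f=1 g=0:
t1 = d NOR b = 1 NOR 1 = 0
t2 = t1 XOR g = 0 XOR 0 = 0
t3 = a NAND t2 = 0 NAND 0 = 1
t4 = t3 NOR t1 = 1 NOR 0 = 0
t5 = t4 NOR f = 0 NOR 1 = 0
t6 = t5 NOR t2 = 0 NOR 0 = 1
t7 = t4 NOR c = 0 NOR 1 = 0
t8 = t7 NOR e = 0 NOR 0 = 1
t9 = t3 AND t6 = 1 AND 1 = 1
So t8 = 1 and t9 = 1.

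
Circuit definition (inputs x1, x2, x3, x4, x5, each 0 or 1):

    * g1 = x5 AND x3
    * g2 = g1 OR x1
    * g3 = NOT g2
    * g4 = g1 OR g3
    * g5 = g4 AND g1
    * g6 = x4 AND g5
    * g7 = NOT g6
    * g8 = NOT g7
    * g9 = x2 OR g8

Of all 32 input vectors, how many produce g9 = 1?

18

g9 = x2 OR g8 must be 1, so at least one of x2, g8 is 1.
Enumerating the 32 input combinations, 18 give g9 = 1 and 14 give g9 = 0.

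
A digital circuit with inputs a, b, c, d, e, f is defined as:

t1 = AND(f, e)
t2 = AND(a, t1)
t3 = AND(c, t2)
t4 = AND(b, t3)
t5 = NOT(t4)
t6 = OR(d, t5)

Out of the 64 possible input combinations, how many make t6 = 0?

1

t6 = OR(d, t5) must be 0, so both d = 0 and t5 = 0.
t5 = NOT(t4) must be 0, so t4 = 1.
Enumerating the 64 input combinations, 1 give t6 = 0 and 63 give t6 = 1.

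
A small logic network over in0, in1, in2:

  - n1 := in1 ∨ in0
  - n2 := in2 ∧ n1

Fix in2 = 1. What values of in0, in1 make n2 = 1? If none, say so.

in0=1, in1=0

Check with in2 = 1 and in0=1, in1=0:
n1 = in1 ∨ in0 = 0 ∨ 1 = 1
n2 = in2 ∧ n1 = 1 ∧ 1 = 1
So n2 = 1.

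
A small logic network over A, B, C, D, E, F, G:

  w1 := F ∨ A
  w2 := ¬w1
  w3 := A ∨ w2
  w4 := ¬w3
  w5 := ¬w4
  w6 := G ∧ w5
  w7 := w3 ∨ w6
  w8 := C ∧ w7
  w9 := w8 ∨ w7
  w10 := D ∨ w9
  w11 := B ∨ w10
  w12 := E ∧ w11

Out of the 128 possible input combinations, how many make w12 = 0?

w12 = E ∧ w11 must be 0, so at least one of E, w11 is 0.
Enumerating the 128 input combinations, 68 give w12 = 0 and 60 give w12 = 1.

68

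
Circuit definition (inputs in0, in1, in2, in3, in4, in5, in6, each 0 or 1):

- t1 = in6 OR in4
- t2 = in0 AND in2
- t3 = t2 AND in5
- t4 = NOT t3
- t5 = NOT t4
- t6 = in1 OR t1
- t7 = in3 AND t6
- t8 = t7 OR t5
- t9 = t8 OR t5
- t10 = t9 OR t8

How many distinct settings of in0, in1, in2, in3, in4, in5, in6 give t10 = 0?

t10 = t9 OR t8 must be 0, so both t9 = 0 and t8 = 0.
t9 = t8 OR t5 must be 0, so both t8 = 0 and t5 = 0.
Enumerating the 128 input combinations, 63 give t10 = 0 and 65 give t10 = 1.

63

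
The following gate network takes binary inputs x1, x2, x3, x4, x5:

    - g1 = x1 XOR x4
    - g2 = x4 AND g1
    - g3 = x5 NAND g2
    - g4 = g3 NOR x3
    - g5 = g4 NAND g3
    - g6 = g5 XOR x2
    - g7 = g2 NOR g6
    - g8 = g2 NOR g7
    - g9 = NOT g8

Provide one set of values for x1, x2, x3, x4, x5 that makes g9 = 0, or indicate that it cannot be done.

g9 = NOT g8 must be 0, so g8 = 1.
g8 = g2 NOR g7 must be 1, so both g2 = 0 and g7 = 0.
Check with x1=1, x2=0, x3=0, x4=0, x5=0:
g1 = x1 XOR x4 = 1 XOR 0 = 1
g2 = x4 AND g1 = 0 AND 1 = 0
g3 = x5 NAND g2 = 0 NAND 0 = 1
g4 = g3 NOR x3 = 1 NOR 0 = 0
g5 = g4 NAND g3 = 0 NAND 1 = 1
g6 = g5 XOR x2 = 1 XOR 0 = 1
g7 = g2 NOR g6 = 0 NOR 1 = 0
g8 = g2 NOR g7 = 0 NOR 0 = 1
g9 = NOT g8 = NOT 1 = 0
So g9 = 0 as required.

x1=1, x2=0, x3=0, x4=0, x5=0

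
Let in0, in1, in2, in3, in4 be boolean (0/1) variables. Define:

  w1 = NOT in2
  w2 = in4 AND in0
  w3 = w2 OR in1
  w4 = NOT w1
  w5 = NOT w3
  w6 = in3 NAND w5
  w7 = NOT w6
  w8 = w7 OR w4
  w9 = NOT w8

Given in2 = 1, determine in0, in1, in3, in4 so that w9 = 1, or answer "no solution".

With in2 = 1 fixed, none of the 16 settings of in0, in1, in3, in4 give w9 = 1.
For example, with in0=1, in1=0, in3=1, in4=1:
w1 = NOT in2 = NOT 1 = 0
w2 = in4 AND in0 = 1 AND 1 = 1
w3 = w2 OR in1 = 1 OR 0 = 1
w4 = NOT w1 = NOT 0 = 1
w5 = NOT w3 = NOT 1 = 0
w6 = in3 NAND w5 = 1 NAND 0 = 1
w7 = NOT w6 = NOT 1 = 0
w8 = w7 OR w4 = 0 OR 1 = 1
w9 = NOT w8 = NOT 1 = 0
giving w9 = 0 ≠ 1.

no solution exists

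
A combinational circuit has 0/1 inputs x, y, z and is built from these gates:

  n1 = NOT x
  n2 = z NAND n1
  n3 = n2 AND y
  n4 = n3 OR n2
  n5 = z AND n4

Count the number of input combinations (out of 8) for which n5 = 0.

6

n5 = z AND n4 must be 0, so at least one of z, n4 is 0.
Satisfying assignments:
  x=0, y=0, z=0
  x=0, y=0, z=1
  x=0, y=1, z=0
  x=0, y=1, z=1
  x=1, y=0, z=0
  x=1, y=1, z=0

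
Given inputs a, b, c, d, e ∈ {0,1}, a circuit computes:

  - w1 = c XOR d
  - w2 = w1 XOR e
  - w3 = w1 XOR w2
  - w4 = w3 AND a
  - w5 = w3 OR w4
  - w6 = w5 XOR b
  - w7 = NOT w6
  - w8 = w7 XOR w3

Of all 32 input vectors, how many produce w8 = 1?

w8 = w7 XOR w3 must be 1, so w7 and w3 differ.
Enumerating the 32 input combinations, 16 give w8 = 1 and 16 give w8 = 0.

16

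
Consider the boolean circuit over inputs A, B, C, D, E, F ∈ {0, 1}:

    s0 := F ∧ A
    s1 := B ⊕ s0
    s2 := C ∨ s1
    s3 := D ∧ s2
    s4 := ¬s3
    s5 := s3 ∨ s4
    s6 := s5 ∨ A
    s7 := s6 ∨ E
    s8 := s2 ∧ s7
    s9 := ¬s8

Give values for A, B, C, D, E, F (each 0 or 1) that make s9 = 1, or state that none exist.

A=1, B=0, C=0, D=1, E=0, F=0

s9 = ¬s8 must be 1, so s8 = 0.
Check with A=1, B=0, C=0, D=1, E=0, F=0:
s0 = F ∧ A = 0 ∧ 1 = 0
s1 = B ⊕ s0 = 0 ⊕ 0 = 0
s2 = C ∨ s1 = 0 ∨ 0 = 0
s3 = D ∧ s2 = 1 ∧ 0 = 0
s4 = ¬s3 = ¬0 = 1
s5 = s3 ∨ s4 = 0 ∨ 1 = 1
s6 = s5 ∨ A = 1 ∨ 1 = 1
s7 = s6 ∨ E = 1 ∨ 0 = 1
s8 = s2 ∧ s7 = 0 ∧ 1 = 0
s9 = ¬s8 = ¬0 = 1
So s9 = 1 as required.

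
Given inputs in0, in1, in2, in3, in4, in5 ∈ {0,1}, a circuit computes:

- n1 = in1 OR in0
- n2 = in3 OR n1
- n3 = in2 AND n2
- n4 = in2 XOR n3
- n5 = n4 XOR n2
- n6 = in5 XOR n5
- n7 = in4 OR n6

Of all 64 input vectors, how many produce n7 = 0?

16

n7 = in4 OR n6 must be 0, so both in4 = 0 and n6 = 0.
Enumerating the 64 input combinations, 16 give n7 = 0 and 48 give n7 = 1.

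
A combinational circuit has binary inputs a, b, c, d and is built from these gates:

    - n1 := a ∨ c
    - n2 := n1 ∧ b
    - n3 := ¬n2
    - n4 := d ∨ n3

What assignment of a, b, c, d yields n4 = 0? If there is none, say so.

a=0 b=1 c=1 d=0

n4 = d ∨ n3 must be 0, so both d = 0 and n3 = 0.
n3 = ¬n2 must be 0, so n2 = 1.
n2 = n1 ∧ b must be 1, so both n1 = 1 and b = 1.
Check with a=0 b=1 c=1 d=0:
n1 = a ∨ c = 0 ∨ 1 = 1
n2 = n1 ∧ b = 1 ∧ 1 = 1
n3 = ¬n2 = ¬1 = 0
n4 = d ∨ n3 = 0 ∨ 0 = 0
So n4 = 0 as required.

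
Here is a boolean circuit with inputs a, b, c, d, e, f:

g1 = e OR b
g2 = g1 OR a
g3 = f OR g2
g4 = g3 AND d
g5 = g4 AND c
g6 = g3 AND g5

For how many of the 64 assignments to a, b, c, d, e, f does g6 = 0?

g6 = g3 AND g5 must be 0, so at least one of g3, g5 is 0.
Enumerating the 64 input combinations, 49 give g6 = 0 and 15 give g6 = 1.

49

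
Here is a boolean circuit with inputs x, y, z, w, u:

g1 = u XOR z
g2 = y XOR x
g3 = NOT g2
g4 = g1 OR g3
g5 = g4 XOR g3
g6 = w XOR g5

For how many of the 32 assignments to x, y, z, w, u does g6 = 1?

16

g6 = w XOR g5 must be 1, so w and g5 differ.
Enumerating the 32 input combinations, 16 give g6 = 1 and 16 give g6 = 0.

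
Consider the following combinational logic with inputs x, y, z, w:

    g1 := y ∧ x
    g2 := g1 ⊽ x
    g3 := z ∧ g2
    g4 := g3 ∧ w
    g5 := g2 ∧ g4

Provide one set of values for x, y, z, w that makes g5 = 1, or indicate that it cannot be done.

g5 = g2 ∧ g4 must be 1, so both g2 = 1 and g4 = 1.
g2 = g1 ⊽ x must be 1, so both g1 = 0 and x = 0.
Check with x=0 y=1 z=1 w=1:
g1 = y ∧ x = 1 ∧ 0 = 0
g2 = g1 ⊽ x = 0 ⊽ 0 = 1
g3 = z ∧ g2 = 1 ∧ 1 = 1
g4 = g3 ∧ w = 1 ∧ 1 = 1
g5 = g2 ∧ g4 = 1 ∧ 1 = 1
So g5 = 1 as required.

x=0 y=1 z=1 w=1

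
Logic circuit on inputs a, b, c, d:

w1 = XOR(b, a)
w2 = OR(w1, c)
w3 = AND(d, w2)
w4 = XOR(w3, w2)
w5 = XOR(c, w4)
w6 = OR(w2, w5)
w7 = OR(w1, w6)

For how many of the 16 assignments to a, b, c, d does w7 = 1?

12

w7 = OR(w1, w6) must be 1, so at least one of w1, w6 is 1.
Enumerating the 16 input combinations, 12 give w7 = 1 and 4 give w7 = 0.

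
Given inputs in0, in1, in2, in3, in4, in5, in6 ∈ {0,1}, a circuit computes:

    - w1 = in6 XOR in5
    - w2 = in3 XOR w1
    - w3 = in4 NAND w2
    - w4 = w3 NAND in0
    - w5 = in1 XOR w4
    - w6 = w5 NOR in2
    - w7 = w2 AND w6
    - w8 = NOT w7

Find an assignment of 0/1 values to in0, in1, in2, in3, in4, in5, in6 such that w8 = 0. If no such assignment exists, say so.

in0=1, in1=1, in2=0, in3=1, in4=1, in5=0, in6=0

w8 = NOT w7 must be 0, so w7 = 1.
w7 = w2 AND w6 must be 1, so both w2 = 1 and w6 = 1.
Check with in0=1, in1=1, in2=0, in3=1, in4=1, in5=0, in6=0:
w1 = in6 XOR in5 = 0 XOR 0 = 0
w2 = in3 XOR w1 = 1 XOR 0 = 1
w3 = in4 NAND w2 = 1 NAND 1 = 0
w4 = w3 NAND in0 = 0 NAND 1 = 1
w5 = in1 XOR w4 = 1 XOR 1 = 0
w6 = w5 NOR in2 = 0 NOR 0 = 1
w7 = w2 AND w6 = 1 AND 1 = 1
w8 = NOT w7 = NOT 1 = 0
So w8 = 0 as required.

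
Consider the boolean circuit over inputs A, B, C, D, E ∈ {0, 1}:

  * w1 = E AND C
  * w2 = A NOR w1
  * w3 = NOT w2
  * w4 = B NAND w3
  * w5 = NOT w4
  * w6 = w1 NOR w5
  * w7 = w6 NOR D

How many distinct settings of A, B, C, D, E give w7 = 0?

w7 = w6 NOR D must be 0, so at least one of w6, D is 1.
Enumerating the 32 input combinations, 25 give w7 = 0 and 7 give w7 = 1.

25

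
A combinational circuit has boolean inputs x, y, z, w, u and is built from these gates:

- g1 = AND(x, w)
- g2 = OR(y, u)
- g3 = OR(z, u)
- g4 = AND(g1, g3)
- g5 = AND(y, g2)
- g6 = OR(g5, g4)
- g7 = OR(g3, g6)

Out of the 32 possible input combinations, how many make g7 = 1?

28

g7 = OR(g3, g6) must be 1, so at least one of g3, g6 is 1.
Enumerating the 32 input combinations, 28 give g7 = 1 and 4 give g7 = 0.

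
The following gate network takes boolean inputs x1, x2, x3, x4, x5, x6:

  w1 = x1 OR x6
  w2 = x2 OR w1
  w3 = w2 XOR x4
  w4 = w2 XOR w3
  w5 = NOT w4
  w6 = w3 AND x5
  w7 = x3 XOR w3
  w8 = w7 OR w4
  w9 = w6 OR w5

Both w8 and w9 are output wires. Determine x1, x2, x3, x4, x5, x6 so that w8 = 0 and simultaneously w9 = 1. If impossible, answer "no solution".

Check with x1=0, x2=0, x3=1, x4=0, x5=0, x6=1:
w1 = x1 OR x6 = 0 OR 1 = 1
w2 = x2 OR w1 = 0 OR 1 = 1
w3 = w2 XOR x4 = 1 XOR 0 = 1
w4 = w2 XOR w3 = 1 XOR 1 = 0
w5 = NOT w4 = NOT 0 = 1
w6 = w3 AND x5 = 1 AND 0 = 0
w7 = x3 XOR w3 = 1 XOR 1 = 0
w8 = w7 OR w4 = 0 OR 0 = 0
w9 = w6 OR w5 = 0 OR 1 = 1
So w8 = 0 and w9 = 1.

x1=0, x2=0, x3=1, x4=0, x5=0, x6=1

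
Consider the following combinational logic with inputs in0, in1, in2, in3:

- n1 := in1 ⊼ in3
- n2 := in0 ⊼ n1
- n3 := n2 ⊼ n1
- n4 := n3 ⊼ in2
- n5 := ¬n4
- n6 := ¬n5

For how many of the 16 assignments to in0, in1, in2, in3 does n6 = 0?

5

n6 = ¬n5 must be 0, so n5 = 1.
Satisfying assignments:
  in0=0, in1=1, in2=1, in3=1
  in0=1, in1=0, in2=1, in3=0
  in0=1, in1=0, in2=1, in3=1
  in0=1, in1=1, in2=1, in3=0
  in0=1, in1=1, in2=1, in3=1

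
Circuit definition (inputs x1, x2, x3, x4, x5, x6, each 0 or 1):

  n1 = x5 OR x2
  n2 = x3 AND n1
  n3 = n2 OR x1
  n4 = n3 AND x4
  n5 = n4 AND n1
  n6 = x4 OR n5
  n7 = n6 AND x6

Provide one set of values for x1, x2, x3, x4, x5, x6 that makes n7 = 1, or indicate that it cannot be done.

n7 = n6 AND x6 must be 1, so both n6 = 1 and x6 = 1.
n6 = x4 OR n5 must be 1, so at least one of x4, n5 is 1.
Check with x1=0 x2=1 x3=0 x4=1 x5=1 x6=1:
n1 = x5 OR x2 = 1 OR 1 = 1
n2 = x3 AND n1 = 0 AND 1 = 0
n3 = n2 OR x1 = 0 OR 0 = 0
n4 = n3 AND x4 = 0 AND 1 = 0
n5 = n4 AND n1 = 0 AND 1 = 0
n6 = x4 OR n5 = 1 OR 0 = 1
n7 = n6 AND x6 = 1 AND 1 = 1
So n7 = 1 as required.

x1=0 x2=1 x3=0 x4=1 x5=1 x6=1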